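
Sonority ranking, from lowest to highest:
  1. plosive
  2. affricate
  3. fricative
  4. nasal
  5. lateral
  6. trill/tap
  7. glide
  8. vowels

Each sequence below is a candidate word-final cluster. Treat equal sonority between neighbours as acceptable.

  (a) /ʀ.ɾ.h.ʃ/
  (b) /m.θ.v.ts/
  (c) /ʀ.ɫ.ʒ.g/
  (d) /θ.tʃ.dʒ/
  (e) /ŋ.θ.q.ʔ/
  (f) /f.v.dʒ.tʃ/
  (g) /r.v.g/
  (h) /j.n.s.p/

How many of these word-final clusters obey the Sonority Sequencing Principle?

8

(a) sonority 6-6-3-3: well-formed.
(b) sonority 4-3-3-2: well-formed.
(c) sonority 6-5-3-1: well-formed.
(d) sonority 3-2-2: well-formed.
(e) sonority 4-3-1-1: well-formed.
(f) sonority 3-3-2-2: well-formed.
(g) sonority 6-3-1: well-formed.
(h) sonority 7-4-3-1: well-formed.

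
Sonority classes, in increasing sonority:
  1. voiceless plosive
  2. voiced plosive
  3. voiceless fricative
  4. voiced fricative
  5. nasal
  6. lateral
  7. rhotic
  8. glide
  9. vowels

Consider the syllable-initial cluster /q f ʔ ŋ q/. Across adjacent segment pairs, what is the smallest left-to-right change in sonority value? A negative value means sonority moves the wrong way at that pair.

-4

/q/ is a voiceless plosive (sonority 1).
/f/ is a voiceless fricative (sonority 3).
/ʔ/ is a voiceless plosive (sonority 1).
/ŋ/ is a nasal (sonority 5).
/q/ is a voiceless plosive (sonority 1).
/q/→/f/: change +2.
/f/→/ʔ/: change -2.
/ʔ/→/ŋ/: change +4.
/ŋ/→/q/: change -4.
Minimum = -4.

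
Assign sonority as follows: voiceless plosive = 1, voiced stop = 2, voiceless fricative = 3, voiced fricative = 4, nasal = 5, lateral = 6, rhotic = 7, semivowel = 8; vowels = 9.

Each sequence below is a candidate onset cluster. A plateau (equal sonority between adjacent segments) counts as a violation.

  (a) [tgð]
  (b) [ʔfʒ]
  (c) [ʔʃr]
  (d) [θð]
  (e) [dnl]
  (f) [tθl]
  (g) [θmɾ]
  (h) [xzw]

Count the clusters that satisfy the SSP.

8

(a) 1-2-4 → obeys
(b) 1-3-4 → obeys
(c) 1-3-7 → obeys
(d) 3-4 → obeys
(e) 2-5-6 → obeys
(f) 1-3-6 → obeys
(g) 3-5-7 → obeys
(h) 3-4-8 → obeys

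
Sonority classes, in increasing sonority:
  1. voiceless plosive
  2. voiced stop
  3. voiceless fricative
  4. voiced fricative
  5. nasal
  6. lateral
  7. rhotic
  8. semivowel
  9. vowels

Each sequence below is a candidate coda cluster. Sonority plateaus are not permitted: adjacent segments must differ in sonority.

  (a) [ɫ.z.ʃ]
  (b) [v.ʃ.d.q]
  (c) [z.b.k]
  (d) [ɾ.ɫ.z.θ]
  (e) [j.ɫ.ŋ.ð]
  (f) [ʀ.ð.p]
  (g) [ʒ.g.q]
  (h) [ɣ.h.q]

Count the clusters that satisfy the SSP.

(a) sonority 6-4-3: well-formed.
(b) sonority 4-3-2-1: well-formed.
(c) sonority 4-2-1: well-formed.
(d) sonority 7-6-4-3: well-formed.
(e) sonority 8-6-5-4: well-formed.
(f) sonority 7-4-1: well-formed.
(g) sonority 4-2-1: well-formed.
(h) sonority 4-3-1: well-formed.

8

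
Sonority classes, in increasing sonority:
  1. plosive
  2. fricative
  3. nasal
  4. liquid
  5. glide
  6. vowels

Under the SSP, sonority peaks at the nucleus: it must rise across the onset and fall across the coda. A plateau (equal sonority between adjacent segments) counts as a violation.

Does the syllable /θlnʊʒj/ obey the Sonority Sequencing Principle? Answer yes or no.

Onset: /θ/ is a fricative (sonority 2), /l/ is a liquid (sonority 4), /n/ is a nasal (sonority 3); then the nucleus /ʊ/ (sonority 6).
Onset profile 2-4-3-6 — does not strictly rise throughout.
Coda: /ʒ/ is a fricative (sonority 2), /j/ is a glide (sonority 5).
Coda profile 6-2-5 — does not strictly fall throughout.

no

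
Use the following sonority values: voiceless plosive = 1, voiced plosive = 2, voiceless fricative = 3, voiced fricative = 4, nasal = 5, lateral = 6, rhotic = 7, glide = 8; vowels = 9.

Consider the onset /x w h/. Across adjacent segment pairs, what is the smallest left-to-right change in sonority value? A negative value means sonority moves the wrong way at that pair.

-5

/x/ — voiceless fricative, sonority 3.
/w/ — glide, sonority 8.
/h/ — voiceless fricative, sonority 3.
/x/→/w/: change +5.
/w/→/h/: change -5.
Minimum = -5.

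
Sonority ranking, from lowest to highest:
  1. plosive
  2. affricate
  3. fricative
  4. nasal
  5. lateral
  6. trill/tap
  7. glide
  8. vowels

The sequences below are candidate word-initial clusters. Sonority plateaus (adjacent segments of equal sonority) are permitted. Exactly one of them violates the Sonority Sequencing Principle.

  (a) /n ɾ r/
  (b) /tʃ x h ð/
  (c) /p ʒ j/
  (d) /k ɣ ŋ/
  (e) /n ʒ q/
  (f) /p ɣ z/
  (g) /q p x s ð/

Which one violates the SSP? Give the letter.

(a) sonority 4-6-6: well-formed.
(b) sonority 2-3-3-3: well-formed.
(c) sonority 1-3-7: well-formed.
(d) sonority 1-3-4: well-formed.
(e) sonority 4-3-1: ill-formed.
(f) sonority 1-3-3: well-formed.
(g) sonority 1-1-3-3-3: well-formed.

e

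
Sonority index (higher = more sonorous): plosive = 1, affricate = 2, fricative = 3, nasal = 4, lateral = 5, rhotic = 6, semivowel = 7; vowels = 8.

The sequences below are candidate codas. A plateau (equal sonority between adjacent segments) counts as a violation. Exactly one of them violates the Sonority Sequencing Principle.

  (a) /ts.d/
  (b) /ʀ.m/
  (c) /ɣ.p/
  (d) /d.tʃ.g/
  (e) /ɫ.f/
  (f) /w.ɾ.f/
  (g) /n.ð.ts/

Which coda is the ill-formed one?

(a) sonority 2-1: well-formed.
(b) sonority 6-4: well-formed.
(c) sonority 3-1: well-formed.
(d) sonority 1-2-1: ill-formed.
(e) sonority 5-3: well-formed.
(f) sonority 7-6-3: well-formed.
(g) sonority 4-3-2: well-formed.

d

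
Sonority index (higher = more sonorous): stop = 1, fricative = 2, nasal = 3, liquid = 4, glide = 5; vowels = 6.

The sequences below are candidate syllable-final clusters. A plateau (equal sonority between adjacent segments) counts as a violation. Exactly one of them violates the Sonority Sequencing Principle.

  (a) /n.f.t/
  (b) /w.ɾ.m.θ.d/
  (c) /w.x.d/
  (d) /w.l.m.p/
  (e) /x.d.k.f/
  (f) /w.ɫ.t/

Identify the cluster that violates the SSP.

(a) /n.f.t/: profile 3-2-1 — obeys.
(b) /w.ɾ.m.θ.d/: profile 5-4-3-2-1 — obeys.
(c) /w.x.d/: profile 5-2-1 — obeys.
(d) /w.l.m.p/: profile 5-4-3-1 — obeys.
(e) /x.d.k.f/: profile 2-1-1-2 — violates.
(f) /w.ɫ.t/: profile 5-4-1 — obeys.

e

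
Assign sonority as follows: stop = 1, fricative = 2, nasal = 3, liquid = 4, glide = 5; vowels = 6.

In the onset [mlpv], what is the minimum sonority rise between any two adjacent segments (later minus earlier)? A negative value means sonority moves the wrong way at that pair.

-3

/m/: nasal = 3.
/l/: liquid = 4.
/p/: stop = 1.
/v/: fricative = 2.
/m/→/l/: change +1.
/l/→/p/: change -3.
/p/→/v/: change +1.
Minimum = -3.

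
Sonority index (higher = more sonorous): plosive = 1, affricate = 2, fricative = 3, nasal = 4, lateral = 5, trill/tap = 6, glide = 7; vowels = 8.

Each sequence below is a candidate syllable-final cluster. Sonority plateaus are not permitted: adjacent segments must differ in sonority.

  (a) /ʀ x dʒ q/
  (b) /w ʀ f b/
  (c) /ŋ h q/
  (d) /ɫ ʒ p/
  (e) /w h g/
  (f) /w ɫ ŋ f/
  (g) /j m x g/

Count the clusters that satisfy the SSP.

7

(a) 6-3-2-1 → obeys
(b) 7-6-3-1 → obeys
(c) 4-3-1 → obeys
(d) 5-3-1 → obeys
(e) 7-3-1 → obeys
(f) 7-5-4-3 → obeys
(g) 7-4-3-1 → obeys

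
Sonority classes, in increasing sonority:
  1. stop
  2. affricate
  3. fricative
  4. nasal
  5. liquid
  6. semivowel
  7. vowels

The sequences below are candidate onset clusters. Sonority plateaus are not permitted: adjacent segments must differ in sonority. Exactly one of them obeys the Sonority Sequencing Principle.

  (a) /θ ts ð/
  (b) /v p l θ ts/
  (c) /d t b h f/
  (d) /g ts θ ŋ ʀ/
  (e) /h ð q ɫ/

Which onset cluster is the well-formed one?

d

(a) sonority 3-2-3: ill-formed.
(b) sonority 3-1-5-3-2: ill-formed.
(c) sonority 1-1-1-3-3: ill-formed.
(d) sonority 1-2-3-4-5: well-formed.
(e) sonority 3-3-1-5: ill-formed.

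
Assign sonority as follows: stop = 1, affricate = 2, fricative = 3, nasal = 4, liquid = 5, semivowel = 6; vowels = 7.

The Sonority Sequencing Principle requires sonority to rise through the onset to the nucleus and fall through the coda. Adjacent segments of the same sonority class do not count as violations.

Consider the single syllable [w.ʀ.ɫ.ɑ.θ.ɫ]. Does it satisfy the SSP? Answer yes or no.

Onset: /w/ is a semivowel (sonority 6), /ʀ/ is a liquid (sonority 5), /ɫ/ is a liquid (sonority 5); then the nucleus /ɑ/ (sonority 7).
Onset profile 6-5-5-7 — does not rise throughout.
Coda: /θ/ is a fricative (sonority 3), /ɫ/ is a liquid (sonority 5).
Coda profile 7-3-5 — does not fall throughout.

no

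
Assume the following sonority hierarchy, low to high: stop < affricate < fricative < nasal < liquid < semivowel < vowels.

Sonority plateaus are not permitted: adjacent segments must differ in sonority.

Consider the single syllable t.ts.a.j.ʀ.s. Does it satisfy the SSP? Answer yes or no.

Onset: /t/ is a stop (sonority 1), /ts/ is an affricate (sonority 2); then the nucleus /a/ (sonority 7).
Onset profile 1-2-7 — rises to the nucleus.
Coda: /j/ is a semivowel (sonority 6), /ʀ/ is a liquid (sonority 5), /s/ is a fricative (sonority 3).
Coda profile 7-6-5-3 — falls from the nucleus.

yes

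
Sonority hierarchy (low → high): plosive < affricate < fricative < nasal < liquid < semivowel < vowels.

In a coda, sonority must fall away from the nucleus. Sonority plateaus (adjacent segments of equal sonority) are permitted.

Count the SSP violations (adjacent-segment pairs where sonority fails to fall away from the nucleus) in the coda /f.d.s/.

1

/f/ — fricative, sonority 3.
/d/ — plosive, sonority 1.
/s/ — fricative, sonority 3.
/f/→/d/: 3→1 (falls) — ok.
/d/→/s/: 1→3 (does not fall) — violation.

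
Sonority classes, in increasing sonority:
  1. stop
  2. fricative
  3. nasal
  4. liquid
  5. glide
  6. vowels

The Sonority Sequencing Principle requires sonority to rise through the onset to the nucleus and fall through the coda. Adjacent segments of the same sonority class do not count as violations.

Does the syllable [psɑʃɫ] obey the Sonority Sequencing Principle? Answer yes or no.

no

Onset: /p/ is a stop (sonority 1), /s/ is a fricative (sonority 2); then the nucleus /ɑ/ (sonority 6).
Onset profile 1-2-6 — rises to the nucleus.
Coda: /ʃ/ is a fricative (sonority 2), /ɫ/ is a liquid (sonority 4).
Coda profile 6-2-4 — does not fall throughout.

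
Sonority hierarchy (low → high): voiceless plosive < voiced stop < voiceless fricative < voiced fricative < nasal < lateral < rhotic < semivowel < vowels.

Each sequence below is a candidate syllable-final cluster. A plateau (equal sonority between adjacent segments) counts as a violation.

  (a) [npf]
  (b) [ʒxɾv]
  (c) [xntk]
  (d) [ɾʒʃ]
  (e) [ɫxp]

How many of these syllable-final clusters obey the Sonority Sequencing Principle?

(a) sonority 5-1-3: ill-formed.
(b) sonority 4-3-7-4: ill-formed.
(c) sonority 3-5-1-1: ill-formed.
(d) sonority 7-4-3: well-formed.
(e) sonority 6-3-1: well-formed.

2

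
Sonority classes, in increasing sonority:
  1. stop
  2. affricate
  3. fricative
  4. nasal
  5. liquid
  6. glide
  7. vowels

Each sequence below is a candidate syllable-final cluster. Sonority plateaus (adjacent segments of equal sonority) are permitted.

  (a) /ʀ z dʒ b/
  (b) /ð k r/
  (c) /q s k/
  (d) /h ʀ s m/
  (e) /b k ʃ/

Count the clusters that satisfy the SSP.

(a) sonority 5-3-2-1: well-formed.
(b) sonority 3-1-5: ill-formed.
(c) sonority 1-3-1: ill-formed.
(d) sonority 3-5-3-4: ill-formed.
(e) sonority 1-1-3: ill-formed.

1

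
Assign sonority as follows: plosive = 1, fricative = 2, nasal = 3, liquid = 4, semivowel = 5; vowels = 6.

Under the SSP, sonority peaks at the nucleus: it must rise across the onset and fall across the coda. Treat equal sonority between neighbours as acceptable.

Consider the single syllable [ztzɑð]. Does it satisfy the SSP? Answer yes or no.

no

Onset: /z/ is a fricative (sonority 2), /t/ is a plosive (sonority 1), /z/ is a fricative (sonority 2); then the nucleus /ɑ/ (sonority 6).
Onset profile 2-1-2-6 — does not rise throughout.
Coda: /ð/ is a fricative (sonority 2).
Coda profile 6-2 — falls from the nucleus.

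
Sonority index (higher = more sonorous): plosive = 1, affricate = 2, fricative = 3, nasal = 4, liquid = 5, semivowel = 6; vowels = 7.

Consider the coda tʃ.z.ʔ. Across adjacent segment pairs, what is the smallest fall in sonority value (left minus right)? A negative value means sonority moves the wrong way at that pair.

-1

/tʃ/ — affricate, sonority 2.
/z/ — fricative, sonority 3.
/ʔ/ — plosive, sonority 1.
/tʃ/→/z/: change -1.
/z/→/ʔ/: change +2.
Minimum = -1.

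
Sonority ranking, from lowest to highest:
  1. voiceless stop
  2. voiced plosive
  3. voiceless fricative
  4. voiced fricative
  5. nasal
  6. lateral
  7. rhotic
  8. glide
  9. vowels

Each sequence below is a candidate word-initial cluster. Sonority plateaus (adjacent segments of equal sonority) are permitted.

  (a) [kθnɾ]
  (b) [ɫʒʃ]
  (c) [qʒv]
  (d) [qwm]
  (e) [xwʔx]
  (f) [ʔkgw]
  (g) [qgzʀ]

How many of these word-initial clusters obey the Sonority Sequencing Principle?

(a) sonority 1-3-5-7: well-formed.
(b) sonority 6-4-3: ill-formed.
(c) sonority 1-4-4: well-formed.
(d) sonority 1-8-5: ill-formed.
(e) sonority 3-8-1-3: ill-formed.
(f) sonority 1-1-2-8: well-formed.
(g) sonority 1-2-4-7: well-formed.

4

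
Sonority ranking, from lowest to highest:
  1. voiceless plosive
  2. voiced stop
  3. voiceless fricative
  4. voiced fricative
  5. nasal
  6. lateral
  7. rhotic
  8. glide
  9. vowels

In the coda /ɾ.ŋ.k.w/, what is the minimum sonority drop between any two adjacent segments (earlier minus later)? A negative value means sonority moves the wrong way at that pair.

-7

/ɾ/: rhotic = 7.
/ŋ/: nasal = 5.
/k/: voiceless plosive = 1.
/w/: glide = 8.
/ɾ/→/ŋ/: change +2.
/ŋ/→/k/: change +4.
/k/→/w/: change -7.
Minimum = -7.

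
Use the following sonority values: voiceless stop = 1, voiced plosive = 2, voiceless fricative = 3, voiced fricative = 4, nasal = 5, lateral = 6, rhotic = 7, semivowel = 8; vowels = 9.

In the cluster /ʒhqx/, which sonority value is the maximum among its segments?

/ʒ/ is a voiced fricative (sonority 4).
/h/ is a voiceless fricative (sonority 3).
/q/ is a voiceless stop (sonority 1).
/x/ is a voiceless fricative (sonority 3).
The maximum is 4.

4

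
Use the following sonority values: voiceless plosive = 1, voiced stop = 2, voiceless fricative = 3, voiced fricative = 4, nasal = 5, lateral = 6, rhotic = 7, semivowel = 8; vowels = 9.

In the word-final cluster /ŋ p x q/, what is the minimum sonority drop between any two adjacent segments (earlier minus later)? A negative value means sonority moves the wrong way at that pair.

/ŋ/ — nasal, sonority 5.
/p/ — voiceless plosive, sonority 1.
/x/ — voiceless fricative, sonority 3.
/q/ — voiceless plosive, sonority 1.
/ŋ/→/p/: change +4.
/p/→/x/: change -2.
/x/→/q/: change +2.
Minimum = -2.

-2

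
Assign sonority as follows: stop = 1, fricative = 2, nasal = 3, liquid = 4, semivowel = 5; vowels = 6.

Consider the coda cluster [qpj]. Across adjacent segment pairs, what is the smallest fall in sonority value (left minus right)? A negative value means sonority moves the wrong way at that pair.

/q/: stop = 1.
/p/: stop = 1.
/j/: semivowel = 5.
/q/→/p/: change +0.
/p/→/j/: change -4.
Minimum = -4.

-4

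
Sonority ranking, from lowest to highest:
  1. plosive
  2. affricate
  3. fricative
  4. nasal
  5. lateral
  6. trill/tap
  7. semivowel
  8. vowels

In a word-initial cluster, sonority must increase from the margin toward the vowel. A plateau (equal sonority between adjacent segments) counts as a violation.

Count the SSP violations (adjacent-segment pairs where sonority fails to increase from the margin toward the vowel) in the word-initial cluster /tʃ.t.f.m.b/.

/tʃ/ is an affricate (sonority 2).
/t/ is a plosive (sonority 1).
/f/ is a fricative (sonority 3).
/m/ is a nasal (sonority 4).
/b/ is a plosive (sonority 1).
/tʃ/→/t/: 2→1 (does not rise) — violation.
/t/→/f/: 1→3 (rises) — ok.
/f/→/m/: 3→4 (rises) — ok.
/m/→/b/: 4→1 (does not rise) — violation.

2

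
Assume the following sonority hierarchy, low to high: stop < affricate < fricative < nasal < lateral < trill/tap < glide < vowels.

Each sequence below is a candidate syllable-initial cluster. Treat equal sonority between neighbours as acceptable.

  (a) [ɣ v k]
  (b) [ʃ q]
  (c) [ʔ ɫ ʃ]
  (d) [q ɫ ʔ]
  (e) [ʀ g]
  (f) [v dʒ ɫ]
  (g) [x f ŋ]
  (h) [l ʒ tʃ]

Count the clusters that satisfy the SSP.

1

(a) [ɣ v k]: profile 3-3-1 — violates.
(b) [ʃ q]: profile 3-1 — violates.
(c) [ʔ ɫ ʃ]: profile 1-5-3 — violates.
(d) [q ɫ ʔ]: profile 1-5-1 — violates.
(e) [ʀ g]: profile 6-1 — violates.
(f) [v dʒ ɫ]: profile 3-2-5 — violates.
(g) [x f ŋ]: profile 3-3-4 — obeys.
(h) [l ʒ tʃ]: profile 5-3-2 — violates.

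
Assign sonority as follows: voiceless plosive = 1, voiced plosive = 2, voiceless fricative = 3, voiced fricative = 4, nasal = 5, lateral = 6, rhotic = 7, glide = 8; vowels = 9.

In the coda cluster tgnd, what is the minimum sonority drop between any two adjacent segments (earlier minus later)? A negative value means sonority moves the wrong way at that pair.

/t/: voiceless plosive = 1.
/g/: voiced plosive = 2.
/n/: nasal = 5.
/d/: voiced plosive = 2.
/t/→/g/: change -1.
/g/→/n/: change -3.
/n/→/d/: change +3.
Minimum = -3.

-3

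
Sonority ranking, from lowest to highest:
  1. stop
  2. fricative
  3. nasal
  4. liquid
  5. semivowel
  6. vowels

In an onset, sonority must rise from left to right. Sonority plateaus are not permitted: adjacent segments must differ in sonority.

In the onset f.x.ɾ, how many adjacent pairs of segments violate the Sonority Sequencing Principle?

1

/f/ is a fricative (sonority 2).
/x/ is a fricative (sonority 2).
/ɾ/ is a liquid (sonority 4).
/f/→/x/: 2→2 (plateau) — violation.
/x/→/ɾ/: 2→4 (rises) — ok.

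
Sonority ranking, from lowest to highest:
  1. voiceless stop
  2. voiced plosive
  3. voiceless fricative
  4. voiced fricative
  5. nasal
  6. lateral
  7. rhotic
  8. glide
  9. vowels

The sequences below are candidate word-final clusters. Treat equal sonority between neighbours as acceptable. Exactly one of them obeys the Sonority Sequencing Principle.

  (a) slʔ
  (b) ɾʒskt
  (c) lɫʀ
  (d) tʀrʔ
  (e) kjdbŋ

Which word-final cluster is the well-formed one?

(a) sonority 3-6-1: ill-formed.
(b) sonority 7-4-3-1-1: well-formed.
(c) sonority 6-6-7: ill-formed.
(d) sonority 1-7-7-1: ill-formed.
(e) sonority 1-8-2-2-5: ill-formed.

b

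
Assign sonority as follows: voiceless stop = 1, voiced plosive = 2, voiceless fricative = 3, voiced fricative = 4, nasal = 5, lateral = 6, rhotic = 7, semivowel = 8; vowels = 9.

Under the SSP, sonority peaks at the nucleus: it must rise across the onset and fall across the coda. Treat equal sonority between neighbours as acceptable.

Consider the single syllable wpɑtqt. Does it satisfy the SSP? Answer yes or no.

no

Onset: /w/ is a semivowel (sonority 8), /p/ is a voiceless stop (sonority 1); then the nucleus /ɑ/ (sonority 9).
Onset profile 8-1-9 — does not rise throughout.
Coda: /t/ is a voiceless stop (sonority 1), /q/ is a voiceless stop (sonority 1), /t/ is a voiceless stop (sonority 1).
Coda profile 9-1-1-1 — falls from the nucleus.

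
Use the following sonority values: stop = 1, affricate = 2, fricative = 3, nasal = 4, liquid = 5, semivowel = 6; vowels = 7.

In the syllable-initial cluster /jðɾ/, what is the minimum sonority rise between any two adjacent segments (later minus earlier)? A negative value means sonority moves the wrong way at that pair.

-3

/j/ — semivowel, sonority 6.
/ð/ — fricative, sonority 3.
/ɾ/ — liquid, sonority 5.
/j/→/ð/: change -3.
/ð/→/ɾ/: change +2.
Minimum = -3.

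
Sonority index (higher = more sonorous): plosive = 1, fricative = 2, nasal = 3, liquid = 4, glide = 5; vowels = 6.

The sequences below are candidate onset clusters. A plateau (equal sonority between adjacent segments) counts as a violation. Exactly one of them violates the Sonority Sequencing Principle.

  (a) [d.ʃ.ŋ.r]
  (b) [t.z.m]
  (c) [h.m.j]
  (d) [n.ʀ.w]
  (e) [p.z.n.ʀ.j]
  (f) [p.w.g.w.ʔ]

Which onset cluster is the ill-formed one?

(a) 1-2-3-4 → obeys
(b) 1-2-3 → obeys
(c) 2-3-5 → obeys
(d) 3-4-5 → obeys
(e) 1-2-3-4-5 → obeys
(f) 1-5-1-5-1 → violates

f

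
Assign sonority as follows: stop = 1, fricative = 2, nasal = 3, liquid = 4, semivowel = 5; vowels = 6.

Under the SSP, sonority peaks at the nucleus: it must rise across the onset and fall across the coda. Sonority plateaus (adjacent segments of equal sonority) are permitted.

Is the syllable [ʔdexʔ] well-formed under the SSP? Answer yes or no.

Onset: /ʔ/ is a stop (sonority 1), /d/ is a stop (sonority 1); then the nucleus /e/ (sonority 6).
Onset profile 1-1-6 — rises to the nucleus.
Coda: /x/ is a fricative (sonority 2), /ʔ/ is a stop (sonority 1).
Coda profile 6-2-1 — falls from the nucleus.

yes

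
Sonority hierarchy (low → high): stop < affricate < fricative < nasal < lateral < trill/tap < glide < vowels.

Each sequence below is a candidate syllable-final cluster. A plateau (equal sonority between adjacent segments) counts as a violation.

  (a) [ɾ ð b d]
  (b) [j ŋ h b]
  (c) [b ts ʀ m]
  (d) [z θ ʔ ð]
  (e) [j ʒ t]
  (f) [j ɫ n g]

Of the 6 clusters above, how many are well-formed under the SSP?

(a) 6-3-1-1 → violates
(b) 7-4-3-1 → obeys
(c) 1-2-6-4 → violates
(d) 3-3-1-3 → violates
(e) 7-3-1 → obeys
(f) 7-5-4-1 → obeys

3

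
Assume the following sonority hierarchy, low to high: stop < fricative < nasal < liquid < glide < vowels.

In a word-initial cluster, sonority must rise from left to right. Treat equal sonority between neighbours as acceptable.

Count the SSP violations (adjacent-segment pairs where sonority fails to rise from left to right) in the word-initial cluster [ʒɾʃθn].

/ʒ/ — fricative, sonority 2.
/ɾ/ — liquid, sonority 4.
/ʃ/ — fricative, sonority 2.
/θ/ — fricative, sonority 2.
/n/ — nasal, sonority 3.
/ʒ/→/ɾ/: 2→4 (rises) — ok.
/ɾ/→/ʃ/: 4→2 (does not rise) — violation.
/ʃ/→/θ/: 2→2 (plateau, allowed) — ok.
/θ/→/n/: 2→3 (rises) — ok.

1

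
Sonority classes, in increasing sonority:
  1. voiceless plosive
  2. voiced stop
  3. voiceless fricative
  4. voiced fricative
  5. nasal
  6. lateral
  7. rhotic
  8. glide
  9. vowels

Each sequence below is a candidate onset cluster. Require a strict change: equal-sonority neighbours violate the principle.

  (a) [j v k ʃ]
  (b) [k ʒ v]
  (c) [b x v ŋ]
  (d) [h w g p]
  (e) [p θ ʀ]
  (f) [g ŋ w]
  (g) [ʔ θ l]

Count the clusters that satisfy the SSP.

4

(a) 8-4-1-3 → violates
(b) 1-4-4 → violates
(c) 2-3-4-5 → obeys
(d) 3-8-2-1 → violates
(e) 1-3-7 → obeys
(f) 2-5-8 → obeys
(g) 1-3-6 → obeys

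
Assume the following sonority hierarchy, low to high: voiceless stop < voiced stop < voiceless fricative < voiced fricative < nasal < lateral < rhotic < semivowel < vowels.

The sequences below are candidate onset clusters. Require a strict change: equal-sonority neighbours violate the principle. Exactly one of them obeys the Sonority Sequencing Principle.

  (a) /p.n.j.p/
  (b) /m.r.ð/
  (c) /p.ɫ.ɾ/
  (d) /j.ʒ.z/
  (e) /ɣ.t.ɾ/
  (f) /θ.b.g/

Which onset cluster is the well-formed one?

c

(a) 1-5-8-1 → violates
(b) 5-7-4 → violates
(c) 1-6-7 → obeys
(d) 8-4-4 → violates
(e) 4-1-7 → violates
(f) 3-2-2 → violates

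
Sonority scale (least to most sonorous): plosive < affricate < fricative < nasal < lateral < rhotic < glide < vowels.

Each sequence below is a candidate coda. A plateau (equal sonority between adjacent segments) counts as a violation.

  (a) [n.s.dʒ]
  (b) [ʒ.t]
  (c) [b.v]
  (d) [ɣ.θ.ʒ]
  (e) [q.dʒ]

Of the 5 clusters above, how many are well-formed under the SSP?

(a) [n.s.dʒ]: profile 4-3-2 — obeys.
(b) [ʒ.t]: profile 3-1 — obeys.
(c) [b.v]: profile 1-3 — violates.
(d) [ɣ.θ.ʒ]: profile 3-3-3 — violates.
(e) [q.dʒ]: profile 1-2 — violates.

2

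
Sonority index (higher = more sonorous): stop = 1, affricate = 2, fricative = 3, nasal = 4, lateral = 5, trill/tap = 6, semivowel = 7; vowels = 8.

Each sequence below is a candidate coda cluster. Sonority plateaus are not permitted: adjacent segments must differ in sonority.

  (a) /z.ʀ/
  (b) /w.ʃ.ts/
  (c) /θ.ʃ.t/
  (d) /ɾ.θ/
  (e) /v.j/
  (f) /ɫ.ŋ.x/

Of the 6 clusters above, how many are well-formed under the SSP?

3

(a) /z.ʀ/: profile 3-6 — violates.
(b) /w.ʃ.ts/: profile 7-3-2 — obeys.
(c) /θ.ʃ.t/: profile 3-3-1 — violates.
(d) /ɾ.θ/: profile 6-3 — obeys.
(e) /v.j/: profile 3-7 — violates.
(f) /ɫ.ŋ.x/: profile 5-4-3 — obeys.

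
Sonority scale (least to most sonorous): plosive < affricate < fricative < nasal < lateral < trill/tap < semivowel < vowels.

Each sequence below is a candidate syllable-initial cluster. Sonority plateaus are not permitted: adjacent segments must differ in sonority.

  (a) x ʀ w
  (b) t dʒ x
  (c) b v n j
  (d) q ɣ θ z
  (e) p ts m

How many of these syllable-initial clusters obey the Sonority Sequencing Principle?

(a) x ʀ w: profile 3-6-7 — obeys.
(b) t dʒ x: profile 1-2-3 — obeys.
(c) b v n j: profile 1-3-4-7 — obeys.
(d) q ɣ θ z: profile 1-3-3-3 — violates.
(e) p ts m: profile 1-2-4 — obeys.

4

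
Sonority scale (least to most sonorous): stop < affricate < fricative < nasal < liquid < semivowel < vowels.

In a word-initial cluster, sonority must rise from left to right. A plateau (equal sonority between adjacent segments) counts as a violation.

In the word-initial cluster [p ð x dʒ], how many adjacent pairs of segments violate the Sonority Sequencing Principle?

2

/p/ — stop, sonority 1.
/ð/ — fricative, sonority 3.
/x/ — fricative, sonority 3.
/dʒ/ — affricate, sonority 2.
/p/→/ð/: 1→3 (rises) — ok.
/ð/→/x/: 3→3 (plateau) — violation.
/x/→/dʒ/: 3→2 (does not rise) — violation.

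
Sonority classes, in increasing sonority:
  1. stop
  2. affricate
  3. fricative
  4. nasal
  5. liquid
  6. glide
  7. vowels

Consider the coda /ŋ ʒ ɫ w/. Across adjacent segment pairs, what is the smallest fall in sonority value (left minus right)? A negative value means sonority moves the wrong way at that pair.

/ŋ/ is a nasal (sonority 4).
/ʒ/ is a fricative (sonority 3).
/ɫ/ is a liquid (sonority 5).
/w/ is a glide (sonority 6).
/ŋ/→/ʒ/: change +1.
/ʒ/→/ɫ/: change -2.
/ɫ/→/w/: change -1.
Minimum = -2.

-2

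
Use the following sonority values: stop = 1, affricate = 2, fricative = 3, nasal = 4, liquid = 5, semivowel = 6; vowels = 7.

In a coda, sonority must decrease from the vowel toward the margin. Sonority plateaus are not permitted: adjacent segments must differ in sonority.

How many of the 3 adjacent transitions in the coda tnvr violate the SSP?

2

/t/ is a stop (sonority 1).
/n/ is a nasal (sonority 4).
/v/ is a fricative (sonority 3).
/r/ is a liquid (sonority 5).
/t/→/n/: 1→4 (does not fall) — violation.
/n/→/v/: 4→3 (falls) — ok.
/v/→/r/: 3→5 (does not fall) — violation.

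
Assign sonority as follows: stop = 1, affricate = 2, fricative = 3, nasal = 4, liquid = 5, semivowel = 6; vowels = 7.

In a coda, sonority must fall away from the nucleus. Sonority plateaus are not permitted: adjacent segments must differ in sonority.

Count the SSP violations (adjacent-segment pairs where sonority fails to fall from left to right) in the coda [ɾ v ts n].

/ɾ/: liquid = 5.
/v/: fricative = 3.
/ts/: affricate = 2.
/n/: nasal = 4.
/ɾ/→/v/: 5→3 (falls) — ok.
/v/→/ts/: 3→2 (falls) — ok.
/ts/→/n/: 2→4 (does not fall) — violation.

1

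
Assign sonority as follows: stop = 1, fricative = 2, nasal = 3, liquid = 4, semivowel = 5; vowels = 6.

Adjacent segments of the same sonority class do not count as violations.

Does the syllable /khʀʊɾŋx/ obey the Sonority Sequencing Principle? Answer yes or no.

Onset: /k/ is a stop (sonority 1), /h/ is a fricative (sonority 2), /ʀ/ is a liquid (sonority 4); then the nucleus /ʊ/ (sonority 6).
Onset profile 1-2-4-6 — rises to the nucleus.
Coda: /ɾ/ is a liquid (sonority 4), /ŋ/ is a nasal (sonority 3), /x/ is a fricative (sonority 2).
Coda profile 6-4-3-2 — falls from the nucleus.

yes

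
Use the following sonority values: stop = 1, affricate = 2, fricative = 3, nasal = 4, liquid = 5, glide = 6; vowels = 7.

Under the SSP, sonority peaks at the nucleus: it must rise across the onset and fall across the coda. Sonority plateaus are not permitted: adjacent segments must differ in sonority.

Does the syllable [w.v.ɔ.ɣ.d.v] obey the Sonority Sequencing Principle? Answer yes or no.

no

Onset: /w/ is a glide (sonority 6), /v/ is a fricative (sonority 3); then the nucleus /ɔ/ (sonority 7).
Onset profile 6-3-7 — does not strictly rise throughout.
Coda: /ɣ/ is a fricative (sonority 3), /d/ is a stop (sonority 1), /v/ is a fricative (sonority 3).
Coda profile 7-3-1-3 — does not strictly fall throughout.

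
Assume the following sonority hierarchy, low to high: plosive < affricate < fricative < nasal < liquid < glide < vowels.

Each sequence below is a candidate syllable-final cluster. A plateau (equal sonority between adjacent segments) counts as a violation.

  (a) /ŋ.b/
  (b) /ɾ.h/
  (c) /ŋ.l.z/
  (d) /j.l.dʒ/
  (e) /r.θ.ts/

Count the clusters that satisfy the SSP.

(a) 4-1 → obeys
(b) 5-3 → obeys
(c) 4-5-3 → violates
(d) 6-5-2 → obeys
(e) 5-3-2 → obeys

4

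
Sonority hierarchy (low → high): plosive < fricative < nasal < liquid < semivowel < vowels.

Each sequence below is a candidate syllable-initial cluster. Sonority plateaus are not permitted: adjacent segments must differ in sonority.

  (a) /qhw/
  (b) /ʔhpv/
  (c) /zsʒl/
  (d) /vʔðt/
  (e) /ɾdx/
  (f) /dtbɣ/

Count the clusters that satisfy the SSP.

(a) sonority 1-2-5: well-formed.
(b) sonority 1-2-1-2: ill-formed.
(c) sonority 2-2-2-4: ill-formed.
(d) sonority 2-1-2-1: ill-formed.
(e) sonority 4-1-2: ill-formed.
(f) sonority 1-1-1-2: ill-formed.

1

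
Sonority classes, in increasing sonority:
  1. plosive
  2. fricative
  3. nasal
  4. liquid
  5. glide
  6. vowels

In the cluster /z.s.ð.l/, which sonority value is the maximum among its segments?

4

/z/ is a fricative (sonority 2).
/s/ is a fricative (sonority 2).
/ð/ is a fricative (sonority 2).
/l/ is a liquid (sonority 4).
The maximum is 4.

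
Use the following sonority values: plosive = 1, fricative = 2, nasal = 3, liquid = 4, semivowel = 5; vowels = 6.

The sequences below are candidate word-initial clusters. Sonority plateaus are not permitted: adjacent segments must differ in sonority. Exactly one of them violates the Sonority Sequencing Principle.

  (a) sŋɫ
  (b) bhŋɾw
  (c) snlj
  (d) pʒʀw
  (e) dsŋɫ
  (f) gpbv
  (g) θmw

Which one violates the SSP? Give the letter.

f

(a) 2-3-4 → obeys
(b) 1-2-3-4-5 → obeys
(c) 2-3-4-5 → obeys
(d) 1-2-4-5 → obeys
(e) 1-2-3-4 → obeys
(f) 1-1-1-2 → violates
(g) 2-3-5 → obeys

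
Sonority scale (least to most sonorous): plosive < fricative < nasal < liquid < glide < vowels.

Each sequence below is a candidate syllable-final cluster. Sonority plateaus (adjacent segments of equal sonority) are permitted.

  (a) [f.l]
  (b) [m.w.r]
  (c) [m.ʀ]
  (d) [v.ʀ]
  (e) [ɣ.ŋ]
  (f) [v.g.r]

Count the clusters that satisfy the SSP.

0

(a) [f.l]: profile 2-4 — violates.
(b) [m.w.r]: profile 3-5-4 — violates.
(c) [m.ʀ]: profile 3-4 — violates.
(d) [v.ʀ]: profile 2-4 — violates.
(e) [ɣ.ŋ]: profile 2-3 — violates.
(f) [v.g.r]: profile 2-1-4 — violates.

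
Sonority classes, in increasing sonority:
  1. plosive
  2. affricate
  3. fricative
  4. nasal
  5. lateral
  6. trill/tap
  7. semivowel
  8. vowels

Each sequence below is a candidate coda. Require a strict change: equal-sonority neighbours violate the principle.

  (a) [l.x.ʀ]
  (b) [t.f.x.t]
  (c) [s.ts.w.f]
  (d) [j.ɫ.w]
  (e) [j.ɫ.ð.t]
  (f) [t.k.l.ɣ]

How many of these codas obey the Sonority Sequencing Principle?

1

(a) 5-3-6 → violates
(b) 1-3-3-1 → violates
(c) 3-2-7-3 → violates
(d) 7-5-7 → violates
(e) 7-5-3-1 → obeys
(f) 1-1-5-3 → violates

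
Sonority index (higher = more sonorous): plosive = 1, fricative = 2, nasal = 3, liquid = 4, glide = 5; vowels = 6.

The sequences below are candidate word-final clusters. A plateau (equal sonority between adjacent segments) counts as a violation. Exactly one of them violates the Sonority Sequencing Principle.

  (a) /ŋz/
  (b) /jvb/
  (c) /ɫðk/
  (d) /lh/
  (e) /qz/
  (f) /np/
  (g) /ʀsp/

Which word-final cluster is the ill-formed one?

e

(a) /ŋz/: profile 3-2 — obeys.
(b) /jvb/: profile 5-2-1 — obeys.
(c) /ɫðk/: profile 4-2-1 — obeys.
(d) /lh/: profile 4-2 — obeys.
(e) /qz/: profile 1-2 — violates.
(f) /np/: profile 3-1 — obeys.
(g) /ʀsp/: profile 4-2-1 — obeys.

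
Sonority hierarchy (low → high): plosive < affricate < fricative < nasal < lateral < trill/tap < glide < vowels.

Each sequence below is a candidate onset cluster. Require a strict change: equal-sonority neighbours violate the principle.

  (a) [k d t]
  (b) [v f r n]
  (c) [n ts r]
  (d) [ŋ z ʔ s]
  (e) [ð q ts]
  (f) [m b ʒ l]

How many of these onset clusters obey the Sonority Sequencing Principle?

0

(a) [k d t]: profile 1-1-1 — violates.
(b) [v f r n]: profile 3-3-6-4 — violates.
(c) [n ts r]: profile 4-2-6 — violates.
(d) [ŋ z ʔ s]: profile 4-3-1-3 — violates.
(e) [ð q ts]: profile 3-1-2 — violates.
(f) [m b ʒ l]: profile 4-1-3-5 — violates.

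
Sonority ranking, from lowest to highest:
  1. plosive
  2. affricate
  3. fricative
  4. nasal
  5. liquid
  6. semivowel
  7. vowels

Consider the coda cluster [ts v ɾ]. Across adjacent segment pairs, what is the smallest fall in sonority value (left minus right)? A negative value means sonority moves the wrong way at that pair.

/ts/: affricate = 2.
/v/: fricative = 3.
/ɾ/: liquid = 5.
/ts/→/v/: change -1.
/v/→/ɾ/: change -2.
Minimum = -2.

-2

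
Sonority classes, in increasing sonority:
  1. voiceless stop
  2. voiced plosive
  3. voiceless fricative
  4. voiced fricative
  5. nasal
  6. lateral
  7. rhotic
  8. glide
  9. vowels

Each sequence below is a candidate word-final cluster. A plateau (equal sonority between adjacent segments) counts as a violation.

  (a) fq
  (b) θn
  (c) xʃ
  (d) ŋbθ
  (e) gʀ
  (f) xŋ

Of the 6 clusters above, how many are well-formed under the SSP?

1

(a) fq: profile 3-1 — obeys.
(b) θn: profile 3-5 — violates.
(c) xʃ: profile 3-3 — violates.
(d) ŋbθ: profile 5-2-3 — violates.
(e) gʀ: profile 2-7 — violates.
(f) xŋ: profile 3-5 — violates.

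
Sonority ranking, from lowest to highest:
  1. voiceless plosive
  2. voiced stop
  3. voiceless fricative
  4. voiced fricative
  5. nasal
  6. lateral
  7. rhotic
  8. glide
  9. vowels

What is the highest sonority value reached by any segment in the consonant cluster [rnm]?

7

/r/ — rhotic, sonority 7.
/n/ — nasal, sonority 5.
/m/ — nasal, sonority 5.
The maximum is 7.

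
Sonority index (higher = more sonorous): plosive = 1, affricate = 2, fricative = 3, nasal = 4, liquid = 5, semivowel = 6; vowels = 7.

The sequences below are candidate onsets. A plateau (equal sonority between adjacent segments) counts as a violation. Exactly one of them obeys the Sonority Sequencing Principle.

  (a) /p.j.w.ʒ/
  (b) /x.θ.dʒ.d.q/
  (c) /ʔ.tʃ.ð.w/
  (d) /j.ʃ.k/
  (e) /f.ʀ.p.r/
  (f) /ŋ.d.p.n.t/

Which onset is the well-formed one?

(a) /p.j.w.ʒ/: profile 1-6-6-3 — violates.
(b) /x.θ.dʒ.d.q/: profile 3-3-2-1-1 — violates.
(c) /ʔ.tʃ.ð.w/: profile 1-2-3-6 — obeys.
(d) /j.ʃ.k/: profile 6-3-1 — violates.
(e) /f.ʀ.p.r/: profile 3-5-1-5 — violates.
(f) /ŋ.d.p.n.t/: profile 4-1-1-4-1 — violates.

c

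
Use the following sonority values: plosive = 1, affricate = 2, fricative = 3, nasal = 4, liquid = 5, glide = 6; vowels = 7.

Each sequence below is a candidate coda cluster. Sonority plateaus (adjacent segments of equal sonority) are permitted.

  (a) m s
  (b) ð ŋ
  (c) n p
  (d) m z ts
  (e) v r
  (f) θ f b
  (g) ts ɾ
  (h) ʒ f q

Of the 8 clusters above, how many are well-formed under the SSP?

5

(a) sonority 4-3: well-formed.
(b) sonority 3-4: ill-formed.
(c) sonority 4-1: well-formed.
(d) sonority 4-3-2: well-formed.
(e) sonority 3-5: ill-formed.
(f) sonority 3-3-1: well-formed.
(g) sonority 2-5: ill-formed.
(h) sonority 3-3-1: well-formed.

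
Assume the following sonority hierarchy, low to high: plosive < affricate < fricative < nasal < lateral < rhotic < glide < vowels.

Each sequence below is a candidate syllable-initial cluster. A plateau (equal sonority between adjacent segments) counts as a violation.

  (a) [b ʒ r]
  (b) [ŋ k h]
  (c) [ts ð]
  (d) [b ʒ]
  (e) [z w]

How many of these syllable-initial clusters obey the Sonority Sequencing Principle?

4

(a) 1-3-6 → obeys
(b) 4-1-3 → violates
(c) 2-3 → obeys
(d) 1-3 → obeys
(e) 3-7 → obeys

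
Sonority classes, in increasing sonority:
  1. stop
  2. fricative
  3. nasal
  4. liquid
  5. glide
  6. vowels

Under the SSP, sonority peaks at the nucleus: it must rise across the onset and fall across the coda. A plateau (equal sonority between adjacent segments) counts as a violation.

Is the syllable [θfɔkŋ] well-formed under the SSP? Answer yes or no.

no

Onset: /θ/ is a fricative (sonority 2), /f/ is a fricative (sonority 2); then the nucleus /ɔ/ (sonority 6).
Onset profile 2-2-6 — does not strictly rise throughout.
Coda: /k/ is a stop (sonority 1), /ŋ/ is a nasal (sonority 3).
Coda profile 6-1-3 — does not strictly fall throughout.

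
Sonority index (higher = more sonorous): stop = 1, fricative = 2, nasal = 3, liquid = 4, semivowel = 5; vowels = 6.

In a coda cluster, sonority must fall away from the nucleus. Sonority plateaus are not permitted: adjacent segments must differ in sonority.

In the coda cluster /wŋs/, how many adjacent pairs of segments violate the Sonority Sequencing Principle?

0

/w/ is a semivowel (sonority 5).
/ŋ/ is a nasal (sonority 3).
/s/ is a fricative (sonority 2).
/w/→/ŋ/: 5→3 (falls) — ok.
/ŋ/→/s/: 3→2 (falls) — ok.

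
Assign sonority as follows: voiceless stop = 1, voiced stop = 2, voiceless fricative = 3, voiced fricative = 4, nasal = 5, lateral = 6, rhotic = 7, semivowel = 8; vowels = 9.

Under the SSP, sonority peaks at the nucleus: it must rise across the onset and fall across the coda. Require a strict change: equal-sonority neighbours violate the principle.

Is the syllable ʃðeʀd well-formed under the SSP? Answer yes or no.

yes

Onset: /ʃ/ is a voiceless fricative (sonority 3), /ð/ is a voiced fricative (sonority 4); then the nucleus /e/ (sonority 9).
Onset profile 3-4-9 — rises to the nucleus.
Coda: /ʀ/ is a rhotic (sonority 7), /d/ is a voiced stop (sonority 2).
Coda profile 9-7-2 — falls from the nucleus.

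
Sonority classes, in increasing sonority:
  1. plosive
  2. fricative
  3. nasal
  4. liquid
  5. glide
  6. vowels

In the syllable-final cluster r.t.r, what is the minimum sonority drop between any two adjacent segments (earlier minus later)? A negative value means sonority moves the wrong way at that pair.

/r/ — liquid, sonority 4.
/t/ — plosive, sonority 1.
/r/ — liquid, sonority 4.
/r/→/t/: change +3.
/t/→/r/: change -3.
Minimum = -3.

-3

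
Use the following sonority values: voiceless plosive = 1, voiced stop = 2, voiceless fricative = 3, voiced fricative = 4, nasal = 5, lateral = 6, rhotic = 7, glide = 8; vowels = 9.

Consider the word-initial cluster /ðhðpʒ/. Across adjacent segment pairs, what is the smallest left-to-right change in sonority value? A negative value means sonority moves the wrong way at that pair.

-3

/ð/ — voiced fricative, sonority 4.
/h/ — voiceless fricative, sonority 3.
/ð/ — voiced fricative, sonority 4.
/p/ — voiceless plosive, sonority 1.
/ʒ/ — voiced fricative, sonority 4.
/ð/→/h/: change -1.
/h/→/ð/: change +1.
/ð/→/p/: change -3.
/p/→/ʒ/: change +3.
Minimum = -3.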